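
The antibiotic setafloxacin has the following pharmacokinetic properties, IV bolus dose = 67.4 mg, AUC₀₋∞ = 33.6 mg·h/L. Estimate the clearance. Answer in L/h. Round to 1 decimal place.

CL = Dose / AUC = 67.4 / 33.6 = 2.006 L/h

2.0 L/h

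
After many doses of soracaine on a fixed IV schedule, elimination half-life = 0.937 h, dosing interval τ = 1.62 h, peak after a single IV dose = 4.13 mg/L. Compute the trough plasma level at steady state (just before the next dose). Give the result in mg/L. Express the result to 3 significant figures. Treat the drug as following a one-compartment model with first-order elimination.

k = ln2 / t½ = 0.693147 / 0.937 = 0.7398 h⁻¹
e^(−kτ) = e^(−0.7398 × 1.62) = 0.3017
Accumulation ratio R = 1 / (1 − e^(−kτ)) = 1 / (1 − 0.3017) = 1.432
Steady-state trough = C₀ × R × e^(−kτ) = 4.13 × 1.432 × 0.3017 = 1.784 mg/L

1.78 mg/L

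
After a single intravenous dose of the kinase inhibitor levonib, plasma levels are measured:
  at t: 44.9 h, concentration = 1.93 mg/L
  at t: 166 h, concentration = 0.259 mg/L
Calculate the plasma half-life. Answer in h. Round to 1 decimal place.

k = ln(C₁/C₂) / (t₂ − t₁) = ln(1.93/0.259) / (166 − 44.9)
  = 2.008 / 121.1 = 0.01658 h⁻¹
t½ = ln2 / k = 0.693147 / 0.01658 = 41.81 h

41.8 h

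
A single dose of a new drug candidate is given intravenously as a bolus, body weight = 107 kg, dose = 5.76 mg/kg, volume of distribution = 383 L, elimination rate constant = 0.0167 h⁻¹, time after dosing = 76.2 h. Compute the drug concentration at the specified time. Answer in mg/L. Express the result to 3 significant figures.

Total dose = 5.76 × 107 = 616.3 mg
C₀ = Dose / Vd = 616.3 / 383 = 1.609 mg/L
C = C₀ · e^(−k·t) = 1.609 × e^(−0.01670 × 76.2)
  = 1.609 × 0.2801 = 0.4507 mg/L

0.451 mg/L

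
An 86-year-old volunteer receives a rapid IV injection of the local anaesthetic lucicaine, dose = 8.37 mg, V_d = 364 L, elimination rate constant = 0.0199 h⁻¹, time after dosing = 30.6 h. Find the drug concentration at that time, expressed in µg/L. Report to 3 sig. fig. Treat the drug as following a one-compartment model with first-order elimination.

12.5 µg/L

C₀ = Dose / Vd = 8.370 / 364 = 0.02299 mg/L
C = C₀ · e^(−k·t) = 0.02299 × e^(−0.01990 × 30.6)
  = 0.02299 × 0.5439 = 0.01250 mg/L
Convert: 0.01250 mg/L × 1000 = 12.50 µg/L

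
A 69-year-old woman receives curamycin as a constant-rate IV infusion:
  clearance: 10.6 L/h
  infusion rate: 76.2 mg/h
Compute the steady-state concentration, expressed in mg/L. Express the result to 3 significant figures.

At steady state Css = R₀ / CL = 76.2 / 10.60 = 7.189 mg/L

7.19 mg/L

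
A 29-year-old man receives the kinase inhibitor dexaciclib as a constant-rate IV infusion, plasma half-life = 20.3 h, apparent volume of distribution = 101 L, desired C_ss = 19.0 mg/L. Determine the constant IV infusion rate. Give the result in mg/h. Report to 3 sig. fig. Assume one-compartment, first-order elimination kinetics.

65.5 mg/h

k = ln2 / t½ = 0.693147 / 20.3 = 0.03415 h⁻¹
CL = k × Vd = 0.03415 × 101 = 3.449 L/h
At steady state, infusion rate R₀ = Css × CL = 19.0 × 3.449 = 65.53 mg/h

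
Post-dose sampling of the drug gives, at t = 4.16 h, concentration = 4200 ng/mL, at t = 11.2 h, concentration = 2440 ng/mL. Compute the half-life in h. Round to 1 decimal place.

k = ln(C₁/C₂) / (t₂ − t₁) = ln(4200/2440) / (11.2 − 4.16)
  = 0.5431 / 7.040 = 0.07714 h⁻¹
t½ = ln2 / k = 0.693147 / 0.07714 = 8.986 h

9.0 h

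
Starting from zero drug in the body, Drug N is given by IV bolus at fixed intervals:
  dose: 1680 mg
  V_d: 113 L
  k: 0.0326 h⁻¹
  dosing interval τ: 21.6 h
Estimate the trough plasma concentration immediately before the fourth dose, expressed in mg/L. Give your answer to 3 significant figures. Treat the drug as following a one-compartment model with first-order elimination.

12.8 mg/L

C₀ per dose = Dose / Vd = 1680 / 113 = 14.87 mg/L
Fraction remaining after one interval: r = e^(−kτ) = e^(−0.03260 × 21.6) = 0.4945
Before dose 4, 3 doses have been given (aged 1τ, 2τ, 3τ).
C_trough = C₀ × (r + r² + … + r^3) = C₀ × r(1−r^3)/(1−r)
        = 14.87 × 0.4945 × (1 − 0.1209) / (1 − 0.4945) = 12.79 mg/L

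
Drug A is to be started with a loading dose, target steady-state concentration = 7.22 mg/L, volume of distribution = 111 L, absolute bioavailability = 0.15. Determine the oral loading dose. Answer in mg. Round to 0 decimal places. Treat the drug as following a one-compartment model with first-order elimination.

5343 mg

LD = Css × Vd / F = 7.22 × 111 / 0.15 = 5343 mg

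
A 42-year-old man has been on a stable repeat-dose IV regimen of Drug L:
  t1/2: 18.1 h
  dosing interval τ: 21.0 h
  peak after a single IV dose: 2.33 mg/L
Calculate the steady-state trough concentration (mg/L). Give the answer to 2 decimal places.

k = ln2 / t½ = 0.693147 / 18.1 = 0.03830 h⁻¹
e^(−kτ) = e^(−0.03830 × 21.0) = 0.4474
Accumulation ratio R = 1 / (1 − e^(−kτ)) = 1 / (1 − 0.4474) = 1.810
Steady-state trough = C₀ × R × e^(−kτ) = 2.33 × 1.810 × 0.4474 = 1.887 mg/L

1.89 mg/L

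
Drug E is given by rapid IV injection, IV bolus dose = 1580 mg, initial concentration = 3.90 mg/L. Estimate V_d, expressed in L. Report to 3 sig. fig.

405 L

Vd = Dose / C₀ = 1580 / 3.90 = 405.1 L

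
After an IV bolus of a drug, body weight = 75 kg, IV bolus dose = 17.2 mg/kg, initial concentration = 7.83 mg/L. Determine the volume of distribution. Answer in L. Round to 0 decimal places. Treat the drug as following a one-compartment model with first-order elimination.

165 L

Dose = 17.2 × 75 = 1290 mg
Vd = Dose / C₀ = 1290 / 7.83 = 164.8 L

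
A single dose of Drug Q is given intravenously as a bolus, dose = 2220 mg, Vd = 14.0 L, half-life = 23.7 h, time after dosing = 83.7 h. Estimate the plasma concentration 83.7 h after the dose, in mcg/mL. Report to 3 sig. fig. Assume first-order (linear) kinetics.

13.7 mcg/mL

C₀ = Dose / Vd = 2220 / 14.0 = 158.6 mg/L
k = ln2 / t½ = 0.693147 / 23.7 = 0.02925 h⁻¹
C = C₀ · e^(−k·t) = 158.6 × e^(−0.02925 × 83.7)
  = 158.6 × 0.08645 = 13.71 mg/L
(13.71 mg/L = 13.71 mcg/mL)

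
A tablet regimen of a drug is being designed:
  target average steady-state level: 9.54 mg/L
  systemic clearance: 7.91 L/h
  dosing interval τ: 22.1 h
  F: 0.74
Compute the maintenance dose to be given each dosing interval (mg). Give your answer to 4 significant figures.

At steady state, F × (Dose/τ) = Css × CL.
Dose = Css × CL × τ / F = 9.54 × 7.910 × 22.1 / 0.74 = 2254 mg

2254 mg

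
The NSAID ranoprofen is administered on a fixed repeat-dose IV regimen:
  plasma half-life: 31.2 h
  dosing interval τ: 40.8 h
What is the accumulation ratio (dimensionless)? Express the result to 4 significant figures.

1.678

k = ln2 / t½ = 0.693147 / 31.2 = 0.02222 h⁻¹
e^(−kτ) = e^(−0.02222 × 40.8) = 0.4039
Accumulation ratio R = 1 / (1 − e^(−kτ)) = 1 / (1 − 0.4039) = 1.678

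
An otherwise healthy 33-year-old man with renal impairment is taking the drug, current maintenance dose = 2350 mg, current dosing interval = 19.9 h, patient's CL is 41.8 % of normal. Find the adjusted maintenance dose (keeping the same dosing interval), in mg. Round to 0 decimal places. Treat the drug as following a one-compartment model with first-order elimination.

982 mg

To keep the same average steady-state level, dosing rate must scale with clearance.
CL ratio = 41.8 / 100 = 0.4180
New dose (same interval) = 2350 × 0.4180 = 982.3 mg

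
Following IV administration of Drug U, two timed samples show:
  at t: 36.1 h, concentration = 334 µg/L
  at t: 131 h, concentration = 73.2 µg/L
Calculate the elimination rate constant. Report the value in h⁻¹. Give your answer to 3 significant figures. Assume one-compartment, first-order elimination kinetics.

0.0160 h⁻¹

k = ln(C₁/C₂) / (t₂ − t₁) = ln(334/73.2) / (131 − 36.1)
  = 1.518 / 94.90 = 0.01600 h⁻¹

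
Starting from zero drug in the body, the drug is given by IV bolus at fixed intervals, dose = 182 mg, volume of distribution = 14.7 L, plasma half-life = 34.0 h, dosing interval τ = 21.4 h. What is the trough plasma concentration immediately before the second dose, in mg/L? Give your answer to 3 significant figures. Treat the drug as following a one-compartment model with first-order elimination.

8.00 mg/L

C₀ per dose = Dose / Vd = 182 / 14.7 = 12.38 mg/L
k = ln2 / t½ = 0.693147 / 34.0 = 0.02039 h⁻¹
Fraction remaining after one interval: r = e^(−kτ) = e^(−0.02039 × 21.4) = 0.6464
Before dose 2, 1 dose has been given (aged 1τ).
C_trough = C₀ × r = 12.38 × 0.6464 = 8.002 mg/L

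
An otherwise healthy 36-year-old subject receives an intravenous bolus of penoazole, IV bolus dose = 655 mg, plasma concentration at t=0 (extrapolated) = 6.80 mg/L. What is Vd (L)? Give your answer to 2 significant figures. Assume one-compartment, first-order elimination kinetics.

Vd = Dose / C₀ = 655.0 / 6.80 = 96.32 L

96 L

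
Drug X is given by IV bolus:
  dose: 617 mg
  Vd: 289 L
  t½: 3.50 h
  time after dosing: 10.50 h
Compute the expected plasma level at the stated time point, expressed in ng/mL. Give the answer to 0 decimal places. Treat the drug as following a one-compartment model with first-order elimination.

267 ng/mL

C₀ = Dose / Vd = 617.0 / 289 = 2.135 mg/L
k = ln2 / t½ = 0.693147 / 3.50 = 0.1980 h⁻¹
t / t½ = 10.50 / 3.50 = 3 half-lives
C = C₀ × (1/2)^3 = 2.135 × 0.1250 = 0.2669 mg/L
Convert: 0.2669 mg/L × 1000 = 266.9 ng/mL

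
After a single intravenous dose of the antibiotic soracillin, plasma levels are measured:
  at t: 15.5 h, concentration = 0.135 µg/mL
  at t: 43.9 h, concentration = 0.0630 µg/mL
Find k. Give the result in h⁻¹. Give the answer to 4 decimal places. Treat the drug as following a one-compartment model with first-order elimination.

k = ln(C₁/C₂) / (t₂ − t₁) = ln(0.135/0.0630) / (43.9 − 15.5)
  = 0.7621 / 28.40 = 0.02683 h⁻¹

0.0268 h⁻¹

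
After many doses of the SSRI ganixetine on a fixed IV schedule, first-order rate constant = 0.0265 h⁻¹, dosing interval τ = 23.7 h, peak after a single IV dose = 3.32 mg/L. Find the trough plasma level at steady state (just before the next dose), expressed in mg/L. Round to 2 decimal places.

e^(−kτ) = e^(−0.02650 × 23.7) = 0.5336
Accumulation ratio R = 1 / (1 − e^(−kτ)) = 1 / (1 − 0.5336) = 2.144
Steady-state trough = C₀ × R × e^(−kτ) = 3.32 × 2.144 × 0.5336 = 3.798 mg/L

3.80 mg/L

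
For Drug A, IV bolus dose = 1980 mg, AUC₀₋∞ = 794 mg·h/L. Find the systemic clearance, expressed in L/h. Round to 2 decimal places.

CL = Dose / AUC = 1980 / 794 = 2.494 L/h

2.49 L/h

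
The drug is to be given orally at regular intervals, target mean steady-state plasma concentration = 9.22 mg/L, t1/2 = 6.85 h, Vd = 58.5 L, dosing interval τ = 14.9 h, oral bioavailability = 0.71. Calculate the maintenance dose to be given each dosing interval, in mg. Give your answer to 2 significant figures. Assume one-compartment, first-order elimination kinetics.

k = ln2 / t½ = 0.693147 / 6.85 = 0.1012 h⁻¹
CL = k × Vd = 0.1012 × 58.5 = 5.920 L/h
At steady state, F × (Dose/τ) = Css × CL.
Dose = Css × CL × τ / F = 9.22 × 5.920 × 14.9 / 0.71 = 1145 mg

1100 mg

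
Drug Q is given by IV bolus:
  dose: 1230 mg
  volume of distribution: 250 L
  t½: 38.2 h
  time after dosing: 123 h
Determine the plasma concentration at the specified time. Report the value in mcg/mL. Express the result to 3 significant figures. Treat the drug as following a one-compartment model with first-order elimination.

C₀ = Dose / Vd = 1230 / 250 = 4.920 mg/L
k = ln2 / t½ = 0.693147 / 38.2 = 0.01815 h⁻¹
C = C₀ · e^(−k·t) = 4.920 × e^(−0.01815 × 123)
  = 4.920 × 0.1073 = 0.5279 mg/L
(0.5279 mg/L = 0.5279 mcg/mL)

0.528 mcg/mL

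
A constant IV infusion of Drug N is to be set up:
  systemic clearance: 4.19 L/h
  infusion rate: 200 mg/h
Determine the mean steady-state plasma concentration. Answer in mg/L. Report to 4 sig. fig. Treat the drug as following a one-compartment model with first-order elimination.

At steady state Css = R₀ / CL = 200 / 4.190 = 47.73 mg/L

47.73 mg/L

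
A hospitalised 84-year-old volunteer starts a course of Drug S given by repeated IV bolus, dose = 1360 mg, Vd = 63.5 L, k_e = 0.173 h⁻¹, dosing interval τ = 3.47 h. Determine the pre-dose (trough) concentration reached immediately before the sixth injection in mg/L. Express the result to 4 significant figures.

24.74 mg/L

C₀ per dose = Dose / Vd = 1360 / 63.5 = 21.42 mg/L
Fraction remaining after one interval: r = e^(−kτ) = e^(−0.1730 × 3.47) = 0.5486
Before dose 6, 5 doses have been given (aged 1τ, 2τ, 3τ, 4τ, 5τ).
C_trough = C₀ × (r + r² + … + r^5) = C₀ × r(1−r^5)/(1−r)
        = 21.42 × 0.5486 × (1 − 0.04969) / (1 − 0.5486) = 24.74 mg/L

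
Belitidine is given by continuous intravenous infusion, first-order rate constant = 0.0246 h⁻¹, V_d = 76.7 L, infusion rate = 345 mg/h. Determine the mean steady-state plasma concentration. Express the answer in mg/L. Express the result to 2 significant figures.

180 mg/L

CL = k × Vd = 0.02460 × 76.7 = 1.887 L/h
At steady state Css = R₀ / CL = 345 / 1.887 = 182.8 mg/L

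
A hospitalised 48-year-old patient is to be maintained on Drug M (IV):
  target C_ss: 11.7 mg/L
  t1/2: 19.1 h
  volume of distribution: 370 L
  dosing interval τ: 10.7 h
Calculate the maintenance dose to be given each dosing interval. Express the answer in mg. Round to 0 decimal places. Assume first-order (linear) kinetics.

k = ln2 / t½ = 0.693147 / 19.1 = 0.03629 h⁻¹
CL = k × Vd = 0.03629 × 370 = 13.43 L/h
At steady state, Dose/τ = Css × CL.
Dose = Css × CL × τ = 11.7 × 13.43 × 10.7 = 1681 mg

1681 mg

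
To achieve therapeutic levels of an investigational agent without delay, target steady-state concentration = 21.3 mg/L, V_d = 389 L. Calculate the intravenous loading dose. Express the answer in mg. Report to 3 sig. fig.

8290 mg

LD = Css × Vd = 21.3 × 389 = 8286 mg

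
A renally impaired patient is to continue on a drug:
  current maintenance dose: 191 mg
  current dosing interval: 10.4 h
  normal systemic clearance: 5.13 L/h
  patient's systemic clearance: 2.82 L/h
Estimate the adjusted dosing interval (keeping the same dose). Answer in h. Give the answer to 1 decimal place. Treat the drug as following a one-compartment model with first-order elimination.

18.9 h

To keep the same average steady-state level, dosing rate must scale with clearance.
CL ratio = 2.82 / 5.13 = 0.5497
New interval (same dose) = 10.4 / 0.5497 = 18.92 h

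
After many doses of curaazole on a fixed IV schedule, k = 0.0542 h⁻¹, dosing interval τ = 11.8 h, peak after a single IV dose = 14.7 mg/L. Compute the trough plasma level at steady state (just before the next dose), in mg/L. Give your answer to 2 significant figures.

e^(−kτ) = e^(−0.05420 × 11.8) = 0.5275
Accumulation ratio R = 1 / (1 − e^(−kτ)) = 1 / (1 − 0.5275) = 2.116
Steady-state trough = C₀ × R × e^(−kτ) = 14.7 × 2.116 × 0.5275 = 16.41 mg/L

16 mg/L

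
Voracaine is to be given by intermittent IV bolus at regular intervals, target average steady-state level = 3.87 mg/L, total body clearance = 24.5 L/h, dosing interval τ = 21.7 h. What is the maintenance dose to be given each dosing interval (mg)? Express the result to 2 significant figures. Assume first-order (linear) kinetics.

At steady state, Dose/τ = Css × CL.
Dose = Css × CL × τ = 3.87 × 24.50 × 21.7 = 2057 mg

2100 mg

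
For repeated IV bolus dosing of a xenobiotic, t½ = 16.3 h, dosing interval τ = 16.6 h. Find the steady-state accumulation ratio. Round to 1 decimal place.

2.0

k = ln2 / t½ = 0.693147 / 16.3 = 0.04252 h⁻¹
e^(−kτ) = e^(−0.04252 × 16.6) = 0.4937
Accumulation ratio R = 1 / (1 − e^(−kτ)) = 1 / (1 − 0.4937) = 1.975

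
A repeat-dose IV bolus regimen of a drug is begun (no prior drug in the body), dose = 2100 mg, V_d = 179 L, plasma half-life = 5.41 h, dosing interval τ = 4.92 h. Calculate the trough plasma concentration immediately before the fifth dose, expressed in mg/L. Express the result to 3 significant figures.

12.3 mg/L

C₀ per dose = Dose / Vd = 2100 / 179 = 11.73 mg/L
k = ln2 / t½ = 0.693147 / 5.41 = 0.1281 h⁻¹
Fraction remaining after one interval: r = e^(−kτ) = e^(−0.1281 × 4.92) = 0.5325
Before dose 5, 4 doses have been given (aged 1τ, 2τ, 3τ, 4τ).
C_trough = C₀ × (r + r² + … + r^4) = C₀ × r(1−r^4)/(1−r)
        = 11.73 × 0.5325 × (1 − 0.08040) / (1 − 0.5325) = 12.29 mg/L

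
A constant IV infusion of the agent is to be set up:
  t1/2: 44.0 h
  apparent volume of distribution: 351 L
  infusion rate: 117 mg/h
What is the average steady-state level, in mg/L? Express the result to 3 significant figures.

k = ln2 / t½ = 0.693147 / 44.0 = 0.01575 h⁻¹
CL = k × Vd = 0.01575 × 351 = 5.528 L/h
At steady state Css = R₀ / CL = 117 / 5.528 = 21.16 mg/L

21.2 mg/L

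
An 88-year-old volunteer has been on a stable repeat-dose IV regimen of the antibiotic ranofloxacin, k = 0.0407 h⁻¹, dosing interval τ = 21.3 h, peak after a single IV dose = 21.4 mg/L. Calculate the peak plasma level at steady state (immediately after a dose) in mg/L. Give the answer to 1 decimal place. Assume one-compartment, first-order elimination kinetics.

e^(−kτ) = e^(−0.04070 × 21.3) = 0.4202
Accumulation ratio R = 1 / (1 − e^(−kτ)) = 1 / (1 − 0.4202) = 1.725
Steady-state peak = C₀ × R = 21.4 × 1.725 = 36.92 mg/L

36.9 mg/L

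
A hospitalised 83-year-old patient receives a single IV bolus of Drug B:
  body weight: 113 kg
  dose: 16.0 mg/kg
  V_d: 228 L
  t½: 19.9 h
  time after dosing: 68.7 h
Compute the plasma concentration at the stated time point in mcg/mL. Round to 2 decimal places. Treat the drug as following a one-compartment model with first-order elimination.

Total dose = 16.0 × 113 = 1808 mg
C₀ = Dose / Vd = 1808 / 228 = 7.930 mg/L
k = ln2 / t½ = 0.693147 / 19.9 = 0.03483 h⁻¹
C = C₀ · e^(−k·t) = 7.930 × e^(−0.03483 × 68.7)
  = 7.930 × 0.09137 = 0.7246 mg/L
(0.7246 mg/L = 0.7246 mcg/mL)

0.72 mcg/mL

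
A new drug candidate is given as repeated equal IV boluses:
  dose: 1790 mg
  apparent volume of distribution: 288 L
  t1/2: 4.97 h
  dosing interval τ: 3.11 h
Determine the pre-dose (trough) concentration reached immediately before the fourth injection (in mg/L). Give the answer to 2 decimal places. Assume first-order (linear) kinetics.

8.33 mg/L

C₀ per dose = Dose / Vd = 1790 / 288 = 6.215 mg/L
k = ln2 / t½ = 0.693147 / 4.97 = 0.1395 h⁻¹
Fraction remaining after one interval: r = e^(−kτ) = e^(−0.1395 × 3.11) = 0.6480
Before dose 4, 3 doses have been given (aged 1τ, 2τ, 3τ).
C_trough = C₀ × (r + r² + … + r^3) = C₀ × r(1−r^3)/(1−r)
        = 6.215 × 0.6480 × (1 − 0.2721) / (1 − 0.6480) = 8.328 mg/L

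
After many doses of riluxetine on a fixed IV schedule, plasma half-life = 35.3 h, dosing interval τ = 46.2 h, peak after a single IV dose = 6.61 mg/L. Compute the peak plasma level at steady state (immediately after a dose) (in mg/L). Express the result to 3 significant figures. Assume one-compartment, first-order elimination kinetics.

11.1 mg/L

k = ln2 / t½ = 0.693147 / 35.3 = 0.01964 h⁻¹
e^(−kτ) = e^(−0.01964 × 46.2) = 0.4036
Accumulation ratio R = 1 / (1 − e^(−kτ)) = 1 / (1 − 0.4036) = 1.677
Steady-state peak = C₀ × R = 6.61 × 1.677 = 11.08 mg/L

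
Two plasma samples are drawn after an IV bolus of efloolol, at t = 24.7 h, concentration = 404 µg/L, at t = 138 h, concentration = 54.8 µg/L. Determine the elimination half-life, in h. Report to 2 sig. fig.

k = ln(C₁/C₂) / (t₂ − t₁) = ln(404/54.8) / (138 − 24.7)
  = 1.998 / 113.3 = 0.01763 h⁻¹
t½ = ln2 / k = 0.693147 / 0.01763 = 39.32 h

39 h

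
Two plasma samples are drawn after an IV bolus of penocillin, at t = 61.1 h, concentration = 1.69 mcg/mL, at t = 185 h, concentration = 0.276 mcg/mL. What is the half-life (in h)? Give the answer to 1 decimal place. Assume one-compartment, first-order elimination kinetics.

k = ln(C₁/C₂) / (t₂ − t₁) = ln(1.69/0.276) / (185 − 61.1)
  = 1.812 / 123.9 = 0.01462 h⁻¹
t½ = ln2 / k = 0.693147 / 0.01462 = 47.41 h

47.4 h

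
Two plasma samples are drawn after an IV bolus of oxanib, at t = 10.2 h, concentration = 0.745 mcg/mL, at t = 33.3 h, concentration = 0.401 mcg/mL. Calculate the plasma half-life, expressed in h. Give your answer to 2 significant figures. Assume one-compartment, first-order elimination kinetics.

26 h

k = ln(C₁/C₂) / (t₂ − t₁) = ln(0.745/0.401) / (33.3 − 10.2)
  = 0.6194 / 23.10 = 0.02681 h⁻¹
t½ = ln2 / k = 0.693147 / 0.02681 = 25.85 h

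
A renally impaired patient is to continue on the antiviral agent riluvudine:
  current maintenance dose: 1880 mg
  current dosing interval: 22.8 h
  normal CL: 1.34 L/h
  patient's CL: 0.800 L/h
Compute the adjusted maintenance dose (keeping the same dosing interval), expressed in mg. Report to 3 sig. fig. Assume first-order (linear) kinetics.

To keep the same average steady-state level, dosing rate must scale with clearance.
CL ratio = 0.800 / 1.34 = 0.5970
New dose (same interval) = 1880 × 0.5970 = 1122 mg

1120 mg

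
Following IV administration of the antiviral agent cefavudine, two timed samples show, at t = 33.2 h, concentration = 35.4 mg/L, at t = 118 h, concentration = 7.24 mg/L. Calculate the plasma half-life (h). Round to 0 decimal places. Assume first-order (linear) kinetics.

37 h

k = ln(C₁/C₂) / (t₂ − t₁) = ln(35.4/7.24) / (118 − 33.2)
  = 1.587 / 84.80 = 0.01871 h⁻¹
t½ = ln2 / k = 0.693147 / 0.01871 = 37.05 h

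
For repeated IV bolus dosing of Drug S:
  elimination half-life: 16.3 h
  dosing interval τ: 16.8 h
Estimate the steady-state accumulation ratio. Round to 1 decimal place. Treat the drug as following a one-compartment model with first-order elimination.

2.0

k = ln2 / t½ = 0.693147 / 16.3 = 0.04252 h⁻¹
e^(−kτ) = e^(−0.04252 × 16.8) = 0.4895
Accumulation ratio R = 1 / (1 − e^(−kτ)) = 1 / (1 − 0.4895) = 1.959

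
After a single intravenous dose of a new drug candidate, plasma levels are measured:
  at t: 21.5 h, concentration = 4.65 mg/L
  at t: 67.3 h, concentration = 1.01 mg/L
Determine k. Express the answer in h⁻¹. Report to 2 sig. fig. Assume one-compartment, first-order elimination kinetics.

0.033 h⁻¹

k = ln(C₁/C₂) / (t₂ − t₁) = ln(4.65/1.01) / (67.3 − 21.5)
  = 1.527 / 45.80 = 0.03334 h⁻¹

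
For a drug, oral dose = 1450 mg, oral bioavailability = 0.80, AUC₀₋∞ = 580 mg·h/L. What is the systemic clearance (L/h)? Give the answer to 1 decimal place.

CL = F·Dose / AUC = 0.80 × 1450 / 580 = 2.000 L/h

2.0 L/h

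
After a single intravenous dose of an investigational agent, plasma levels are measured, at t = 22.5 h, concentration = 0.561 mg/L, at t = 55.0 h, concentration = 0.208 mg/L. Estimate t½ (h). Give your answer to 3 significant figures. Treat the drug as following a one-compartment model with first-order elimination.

22.7 h

k = ln(C₁/C₂) / (t₂ − t₁) = ln(0.561/0.208) / (55.0 − 22.5)
  = 0.9922 / 32.50 = 0.03053 h⁻¹
t½ = ln2 / k = 0.693147 / 0.03053 = 22.70 h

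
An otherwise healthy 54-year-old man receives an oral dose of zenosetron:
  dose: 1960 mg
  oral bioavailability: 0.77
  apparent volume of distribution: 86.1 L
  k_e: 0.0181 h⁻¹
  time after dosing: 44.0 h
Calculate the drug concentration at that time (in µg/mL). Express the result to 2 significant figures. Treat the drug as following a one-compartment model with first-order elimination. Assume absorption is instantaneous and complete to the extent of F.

7.9 µg/mL

Amount reaching circulation = F × Dose = 0.77 × 1960 = 1509 mg
C₀ = F·Dose / Vd = 1509 / 86.1 = 17.53 mg/L
C = C₀ · e^(−k·t) = 17.53 × e^(−0.01810 × 44.0)
  = 17.53 × 0.4509 = 7.904 mg/L
(7.904 mg/L = 7.904 µg/mL)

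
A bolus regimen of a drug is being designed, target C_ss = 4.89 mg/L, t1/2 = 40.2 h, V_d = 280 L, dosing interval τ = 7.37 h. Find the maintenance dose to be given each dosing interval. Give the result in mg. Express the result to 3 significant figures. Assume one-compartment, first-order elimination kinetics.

174 mg

k = ln2 / t½ = 0.693147 / 40.2 = 0.01724 h⁻¹
CL = k × Vd = 0.01724 × 280 = 4.827 L/h
At steady state, Dose/τ = Css × CL.
Dose = Css × CL × τ = 4.89 × 4.827 × 7.37 = 174.0 mg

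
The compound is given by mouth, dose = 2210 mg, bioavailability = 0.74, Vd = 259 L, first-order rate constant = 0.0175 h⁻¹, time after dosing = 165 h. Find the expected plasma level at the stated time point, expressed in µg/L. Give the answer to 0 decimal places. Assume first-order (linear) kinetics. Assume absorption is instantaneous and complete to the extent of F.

352 µg/L

Amount reaching circulation = F × Dose = 0.74 × 2210 = 1635 mg
C₀ = F·Dose / Vd = 1635 / 259 = 6.313 mg/L
C = C₀ · e^(−k·t) = 6.313 × e^(−0.01750 × 165)
  = 6.313 × 0.05572 = 0.3518 mg/L
Convert: 0.3518 mg/L × 1000 = 351.8 µg/L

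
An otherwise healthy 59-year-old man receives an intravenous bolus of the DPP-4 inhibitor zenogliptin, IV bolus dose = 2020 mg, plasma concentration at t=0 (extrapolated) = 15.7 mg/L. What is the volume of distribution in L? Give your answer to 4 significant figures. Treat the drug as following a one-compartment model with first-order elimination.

Vd = Dose / C₀ = 2020 / 15.7 = 128.7 L

128.7 L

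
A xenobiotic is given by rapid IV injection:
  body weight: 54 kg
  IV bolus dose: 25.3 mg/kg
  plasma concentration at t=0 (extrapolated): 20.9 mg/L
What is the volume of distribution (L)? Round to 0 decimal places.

Dose = 25.3 × 54 = 1366 mg
Vd = Dose / C₀ = 1366 / 20.9 = 65.36 L

65 L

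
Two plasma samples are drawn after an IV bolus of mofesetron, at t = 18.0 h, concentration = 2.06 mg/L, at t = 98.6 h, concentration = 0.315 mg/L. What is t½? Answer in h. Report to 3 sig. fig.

29.8 h

k = ln(C₁/C₂) / (t₂ − t₁) = ln(2.06/0.315) / (98.6 − 18.0)
  = 1.878 / 80.60 = 0.02330 h⁻¹
t½ = ln2 / k = 0.693147 / 0.02330 = 29.75 h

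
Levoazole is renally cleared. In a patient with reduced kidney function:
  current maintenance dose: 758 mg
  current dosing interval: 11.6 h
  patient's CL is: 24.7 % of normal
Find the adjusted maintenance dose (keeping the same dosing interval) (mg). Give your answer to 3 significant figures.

187 mg

To keep the same average steady-state level, dosing rate must scale with clearance.
CL ratio = 24.7 / 100 = 0.2470
New dose (same interval) = 758 × 0.2470 = 187.2 mg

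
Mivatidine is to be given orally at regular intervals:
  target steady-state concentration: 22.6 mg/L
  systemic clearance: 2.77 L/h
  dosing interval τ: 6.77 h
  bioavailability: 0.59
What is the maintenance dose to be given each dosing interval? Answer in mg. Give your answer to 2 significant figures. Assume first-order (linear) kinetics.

At steady state, F × (Dose/τ) = Css × CL.
Dose = Css × CL × τ / F = 22.6 × 2.770 × 6.77 / 0.59 = 718.3 mg

720 mg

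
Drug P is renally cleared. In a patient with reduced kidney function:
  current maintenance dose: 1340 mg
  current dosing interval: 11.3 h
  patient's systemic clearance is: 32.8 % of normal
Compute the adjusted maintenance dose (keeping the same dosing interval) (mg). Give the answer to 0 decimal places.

To keep the same average steady-state level, dosing rate must scale with clearance.
CL ratio = 32.8 / 100 = 0.3280
New dose (same interval) = 1340 × 0.3280 = 439.5 mg

440 mg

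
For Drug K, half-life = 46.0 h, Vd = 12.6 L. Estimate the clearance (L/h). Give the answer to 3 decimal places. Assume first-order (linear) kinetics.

0.190 L/h

k = ln2 / t½ = 0.693147 / 46.0 = 0.01507 h⁻¹
CL = k × Vd = 0.01507 × 12.6 = 0.1899 L/h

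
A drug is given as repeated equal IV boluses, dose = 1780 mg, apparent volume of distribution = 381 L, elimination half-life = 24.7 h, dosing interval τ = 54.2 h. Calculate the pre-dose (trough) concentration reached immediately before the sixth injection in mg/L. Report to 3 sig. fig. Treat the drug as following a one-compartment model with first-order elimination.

1.31 mg/L

C₀ per dose = Dose / Vd = 1780 / 381 = 4.672 mg/L
k = ln2 / t½ = 0.693147 / 24.7 = 0.02806 h⁻¹
Fraction remaining after one interval: r = e^(−kτ) = e^(−0.02806 × 54.2) = 0.2185
Before dose 6, 5 doses have been given (aged 1τ, 2τ, 3τ, 4τ, 5τ).
C_trough = C₀ × (r + r² + … + r^5) = C₀ × r(1−r^5)/(1−r)
        = 4.672 × 0.2185 × (1 − 0.0004980) / (1 − 0.2185) = 1.306 mg/L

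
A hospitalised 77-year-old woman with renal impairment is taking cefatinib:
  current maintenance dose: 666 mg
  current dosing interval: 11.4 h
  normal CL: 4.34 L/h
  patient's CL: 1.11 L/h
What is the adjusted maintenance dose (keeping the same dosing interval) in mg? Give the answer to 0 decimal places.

To keep the same average steady-state level, dosing rate must scale with clearance.
CL ratio = 1.11 / 4.34 = 0.2558
New dose (same interval) = 666 × 0.2558 = 170.4 mg

170 mg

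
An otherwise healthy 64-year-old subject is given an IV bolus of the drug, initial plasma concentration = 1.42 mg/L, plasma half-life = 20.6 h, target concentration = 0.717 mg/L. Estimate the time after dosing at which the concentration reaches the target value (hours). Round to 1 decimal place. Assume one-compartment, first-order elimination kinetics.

k = ln2 / t½ = 0.693147 / 20.6 = 0.03365 h⁻¹
t = ln(C₀ / C) / k = ln(1.420 / 0.717) / 0.03365
  = ln(1.980) / 0.03365 = 0.6831 / 0.03365 = 20.30 h

20.3 h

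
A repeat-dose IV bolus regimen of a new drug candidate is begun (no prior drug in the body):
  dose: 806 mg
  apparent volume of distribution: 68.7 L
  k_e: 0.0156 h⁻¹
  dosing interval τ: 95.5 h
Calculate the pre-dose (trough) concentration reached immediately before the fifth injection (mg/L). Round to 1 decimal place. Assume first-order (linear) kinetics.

C₀ per dose = Dose / Vd = 806 / 68.7 = 11.73 mg/L
Fraction remaining after one interval: r = e^(−kτ) = e^(−0.01560 × 95.5) = 0.2254
Before dose 5, 4 doses have been given (aged 1τ, 2τ, 3τ, 4τ).
C_trough = C₀ × (r + r² + … + r^4) = C₀ × r(1−r^4)/(1−r)
        = 11.73 × 0.2254 × (1 − 0.002581) / (1 − 0.2254) = 3.404 mg/L

3.4 mg/L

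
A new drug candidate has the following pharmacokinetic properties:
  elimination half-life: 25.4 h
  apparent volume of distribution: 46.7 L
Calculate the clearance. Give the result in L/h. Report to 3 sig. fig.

1.27 L/h

k = ln2 / t½ = 0.693147 / 25.4 = 0.02729 h⁻¹
CL = k × Vd = 0.02729 × 46.7 = 1.274 L/h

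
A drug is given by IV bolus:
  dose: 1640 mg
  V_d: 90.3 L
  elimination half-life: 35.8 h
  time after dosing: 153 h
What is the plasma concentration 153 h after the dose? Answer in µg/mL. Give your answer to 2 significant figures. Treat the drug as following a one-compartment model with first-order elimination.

0.94 µg/mL

C₀ = Dose / Vd = 1640 / 90.3 = 18.16 mg/L
k = ln2 / t½ = 0.693147 / 35.8 = 0.01936 h⁻¹
C = C₀ · e^(−k·t) = 18.16 × e^(−0.01936 × 153)
  = 18.16 × 0.05171 = 0.9391 mg/L
(0.9391 mg/L = 0.9391 µg/mL)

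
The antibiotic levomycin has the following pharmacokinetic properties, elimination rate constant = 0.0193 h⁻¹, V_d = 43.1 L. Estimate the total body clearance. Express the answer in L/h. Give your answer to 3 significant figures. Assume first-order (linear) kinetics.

0.832 L/h

CL = k × Vd = 0.0193 × 43.1 = 0.8318 L/h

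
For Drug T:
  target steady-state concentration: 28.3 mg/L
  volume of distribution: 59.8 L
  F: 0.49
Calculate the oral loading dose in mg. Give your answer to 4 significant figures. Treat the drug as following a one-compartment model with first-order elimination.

LD = Css × Vd / F = 28.3 × 59.8 / 0.49 = 3454 mg

3454 mg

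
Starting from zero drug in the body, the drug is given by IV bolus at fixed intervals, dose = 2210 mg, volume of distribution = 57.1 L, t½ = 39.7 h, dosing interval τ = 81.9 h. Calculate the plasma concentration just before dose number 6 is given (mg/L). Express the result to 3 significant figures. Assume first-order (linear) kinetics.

12.2 mg/L

C₀ per dose = Dose / Vd = 2210 / 57.1 = 38.70 mg/L
k = ln2 / t½ = 0.693147 / 39.7 = 0.01746 h⁻¹
Fraction remaining after one interval: r = e^(−kτ) = e^(−0.01746 × 81.9) = 0.2393
Before dose 6, 5 doses have been given (aged 1τ, 2τ, 3τ, 4τ, 5τ).
C_trough = C₀ × (r + r² + … + r^5) = C₀ × r(1−r^5)/(1−r)
        = 38.70 × 0.2393 × (1 − 0.0007847) / (1 − 0.2393) = 12.16 mg/L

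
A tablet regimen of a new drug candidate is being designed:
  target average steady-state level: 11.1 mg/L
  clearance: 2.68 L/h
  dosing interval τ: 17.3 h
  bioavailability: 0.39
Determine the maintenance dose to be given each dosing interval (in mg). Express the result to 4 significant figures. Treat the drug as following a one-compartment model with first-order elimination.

1320 mg

At steady state, F × (Dose/τ) = Css × CL.
Dose = Css × CL × τ / F = 11.1 × 2.680 × 17.3 / 0.39 = 1320 mg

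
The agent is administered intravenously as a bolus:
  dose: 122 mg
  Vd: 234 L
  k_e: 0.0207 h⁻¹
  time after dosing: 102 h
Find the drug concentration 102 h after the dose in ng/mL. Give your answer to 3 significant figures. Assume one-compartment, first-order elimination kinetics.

C₀ = Dose / Vd = 122.0 / 234 = 0.5214 mg/L
C = C₀ · e^(−k·t) = 0.5214 × e^(−0.02070 × 102)
  = 0.5214 × 0.1211 = 0.06314 mg/L
Convert: 0.06314 mg/L × 1000 = 63.14 ng/mL

63.1 ng/mL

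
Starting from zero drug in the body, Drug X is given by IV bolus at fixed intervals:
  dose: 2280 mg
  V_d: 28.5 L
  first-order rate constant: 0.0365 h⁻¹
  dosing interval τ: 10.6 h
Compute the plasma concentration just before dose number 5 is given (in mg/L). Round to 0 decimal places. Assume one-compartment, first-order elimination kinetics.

133 mg/L

C₀ per dose = Dose / Vd = 2280 / 28.5 = 80.00 mg/L
Fraction remaining after one interval: r = e^(−kτ) = e^(−0.03650 × 10.6) = 0.6792
Before dose 5, 4 doses have been given (aged 1τ, 2τ, 3τ, 4τ).
C_trough = C₀ × (r + r² + … + r^4) = C₀ × r(1−r^4)/(1−r)
        = 80.00 × 0.6792 × (1 − 0.2128) / (1 − 0.6792) = 133.3 mg/L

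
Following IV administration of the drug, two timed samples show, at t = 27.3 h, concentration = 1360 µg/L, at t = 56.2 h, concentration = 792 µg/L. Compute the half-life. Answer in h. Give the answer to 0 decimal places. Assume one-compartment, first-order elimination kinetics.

37 h

k = ln(C₁/C₂) / (t₂ − t₁) = ln(1360/792) / (56.2 − 27.3)
  = 0.5407 / 28.90 = 0.01871 h⁻¹
t½ = ln2 / k = 0.693147 / 0.01871 = 37.05 h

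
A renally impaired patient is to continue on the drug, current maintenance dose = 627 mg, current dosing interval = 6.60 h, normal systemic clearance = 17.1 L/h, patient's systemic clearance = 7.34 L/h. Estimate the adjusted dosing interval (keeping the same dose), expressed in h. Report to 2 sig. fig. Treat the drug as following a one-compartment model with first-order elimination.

To keep the same average steady-state level, dosing rate must scale with clearance.
CL ratio = 7.34 / 17.1 = 0.4292
New interval (same dose) = 6.60 / 0.4292 = 15.38 h

15 h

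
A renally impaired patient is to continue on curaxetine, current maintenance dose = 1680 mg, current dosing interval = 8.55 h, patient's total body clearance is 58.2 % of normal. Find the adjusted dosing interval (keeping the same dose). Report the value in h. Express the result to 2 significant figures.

To keep the same average steady-state level, dosing rate must scale with clearance.
CL ratio = 58.2 / 100 = 0.5820
New interval (same dose) = 8.55 / 0.5820 = 14.69 h

15 h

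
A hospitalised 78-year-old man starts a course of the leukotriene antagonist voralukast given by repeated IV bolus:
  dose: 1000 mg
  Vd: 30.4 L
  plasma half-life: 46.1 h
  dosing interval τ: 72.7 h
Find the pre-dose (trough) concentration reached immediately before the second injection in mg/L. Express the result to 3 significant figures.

C₀ per dose = Dose / Vd = 1000 / 30.4 = 32.89 mg/L
k = ln2 / t½ = 0.693147 / 46.1 = 0.01504 h⁻¹
Fraction remaining after one interval: r = e^(−kτ) = e^(−0.01504 × 72.7) = 0.3351
Before dose 2, 1 dose has been given (aged 1τ).
C_trough = C₀ × r = 32.89 × 0.3351 = 11.02 mg/L

11.0 mg/L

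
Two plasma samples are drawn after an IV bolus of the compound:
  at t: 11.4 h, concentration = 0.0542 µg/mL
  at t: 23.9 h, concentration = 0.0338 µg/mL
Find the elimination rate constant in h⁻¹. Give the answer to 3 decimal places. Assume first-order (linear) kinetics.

0.038 h⁻¹

k = ln(C₁/C₂) / (t₂ − t₁) = ln(0.0542/0.0338) / (23.9 − 11.4)
  = 0.4722 / 12.50 = 0.03778 h⁻¹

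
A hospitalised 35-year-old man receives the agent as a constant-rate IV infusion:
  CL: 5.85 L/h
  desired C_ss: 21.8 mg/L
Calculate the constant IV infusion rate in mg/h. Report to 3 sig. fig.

128 mg/h

At steady state, infusion rate R₀ = Css × CL = 21.8 × 5.850 = 127.5 mg/h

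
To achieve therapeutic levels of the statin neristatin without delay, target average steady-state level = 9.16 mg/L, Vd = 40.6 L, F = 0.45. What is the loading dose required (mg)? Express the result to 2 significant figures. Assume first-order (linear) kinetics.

830 mg

LD = Css × Vd / F = 9.16 × 40.6 / 0.45 = 826.4 mg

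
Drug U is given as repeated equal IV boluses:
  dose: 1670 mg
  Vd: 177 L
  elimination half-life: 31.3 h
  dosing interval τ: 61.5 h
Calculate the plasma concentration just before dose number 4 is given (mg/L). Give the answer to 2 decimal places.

C₀ per dose = Dose / Vd = 1670 / 177 = 9.435 mg/L
k = ln2 / t½ = 0.693147 / 31.3 = 0.02215 h⁻¹
Fraction remaining after one interval: r = e^(−kτ) = e^(−0.02215 × 61.5) = 0.2561
Before dose 4, 3 doses have been given (aged 1τ, 2τ, 3τ).
C_trough = C₀ × (r + r² + … + r^3) = C₀ × r(1−r^3)/(1−r)
        = 9.435 × 0.2561 × (1 − 0.01680) / (1 − 0.2561) = 3.194 mg/L

3.19 mg/L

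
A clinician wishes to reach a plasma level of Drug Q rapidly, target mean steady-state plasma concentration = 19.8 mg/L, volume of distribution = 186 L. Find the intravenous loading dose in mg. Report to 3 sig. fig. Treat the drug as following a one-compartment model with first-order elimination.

LD = Css × Vd = 19.8 × 186 = 3683 mg

3680 mg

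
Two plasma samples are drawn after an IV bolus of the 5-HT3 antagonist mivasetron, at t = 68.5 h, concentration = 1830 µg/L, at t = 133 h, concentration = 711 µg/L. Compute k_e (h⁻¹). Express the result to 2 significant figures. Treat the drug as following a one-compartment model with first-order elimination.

k = ln(C₁/C₂) / (t₂ − t₁) = ln(1830/711) / (133 − 68.5)
  = 0.9454 / 64.50 = 0.01466 h⁻¹

0.015 h⁻¹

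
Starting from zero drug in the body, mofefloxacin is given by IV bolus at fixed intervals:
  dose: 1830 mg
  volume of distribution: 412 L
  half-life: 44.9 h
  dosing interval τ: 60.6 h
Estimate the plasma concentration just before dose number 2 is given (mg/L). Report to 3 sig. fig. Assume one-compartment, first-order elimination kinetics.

C₀ per dose = Dose / Vd = 1830 / 412 = 4.442 mg/L
k = ln2 / t½ = 0.693147 / 44.9 = 0.01544 h⁻¹
Fraction remaining after one interval: r = e^(−kτ) = e^(−0.01544 × 60.6) = 0.3923
Before dose 2, 1 dose has been given (aged 1τ).
C_trough = C₀ × r = 4.442 × 0.3923 = 1.743 mg/L

1.74 mg/L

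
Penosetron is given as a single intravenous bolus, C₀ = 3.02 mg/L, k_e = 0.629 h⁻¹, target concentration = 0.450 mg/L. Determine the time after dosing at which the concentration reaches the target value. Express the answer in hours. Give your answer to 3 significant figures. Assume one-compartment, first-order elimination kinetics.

3.03 h

t = ln(C₀ / C) / k = ln(3.020 / 0.450) / 0.6290
  = ln(6.711) / 0.6290 = 1.904 / 0.6290 = 3.027 h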